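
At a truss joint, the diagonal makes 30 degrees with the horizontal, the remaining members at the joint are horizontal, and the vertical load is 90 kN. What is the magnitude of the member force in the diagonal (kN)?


At the joint, only the diagonal has a vertical component, so vertical equilibrium gives:
F * sin(30) = 90
F = 90 / sin(30)
= 90 / 0.5
= 180.0 kN

180.0 kN


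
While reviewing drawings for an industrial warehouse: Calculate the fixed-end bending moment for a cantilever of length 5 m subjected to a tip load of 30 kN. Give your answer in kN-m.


For a cantilever with a point load at the free end:
M_max = P * L = 30 * 5 = 150 kN-m

150 kN-m


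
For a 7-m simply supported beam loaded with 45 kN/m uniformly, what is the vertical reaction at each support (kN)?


Total load = w * L = 45 * 7 = 315 kN
By symmetry, each reaction R = total / 2 = 315 / 2 = 157.5 kN

157.5 kN


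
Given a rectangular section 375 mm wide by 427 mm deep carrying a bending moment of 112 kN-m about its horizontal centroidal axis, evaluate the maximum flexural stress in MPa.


I = b * h^3 / 12 = 375 * 427^3 / 12 = 2432952593.75 mm^4
y = h / 2 = 427 / 2 = 213.5 mm
M = 112 kN-m = 112000000.0 N-mm
sigma = M * y / I = 112000000.0 * 213.5 / 2432952593.75
= 9.83 MPa

9.83 MPa


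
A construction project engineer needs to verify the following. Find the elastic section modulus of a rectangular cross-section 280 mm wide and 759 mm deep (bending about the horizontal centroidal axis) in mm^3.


S = b * h^2 / 6
= 280 * 759^2 / 6
= 280 * 576081 / 6
= 26883780.0 mm^3

26883780.0 mm^3


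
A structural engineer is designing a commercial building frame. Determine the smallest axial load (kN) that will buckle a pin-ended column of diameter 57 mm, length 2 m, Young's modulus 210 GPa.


I = pi * d^4 / 64 = 518166.49 mm^4
L = 2000.0 mm
P_cr = pi^2 * E * I / L^2
= 9.8696 * 210000.0 * 518166.49 / 2000.0^2
= 268490.16 N = 268.4902 kN

268.4902 kN


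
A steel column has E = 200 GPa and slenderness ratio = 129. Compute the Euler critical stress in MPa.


sigma_cr = pi^2 * E / lambda^2
= 9.8696 * 200000.0 / 129^2
= 9.8696 * 200000.0 / 16641
= 118.6179 MPa

118.6179 MPa


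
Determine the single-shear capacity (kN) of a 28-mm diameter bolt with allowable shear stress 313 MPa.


A = pi * d^2 / 4 = pi * 28^2 / 4 = 615.7522 mm^2
V = f_v * A / 1000 = 313 * 615.7522 / 1000
= 192.7304 kN

192.7304 kN


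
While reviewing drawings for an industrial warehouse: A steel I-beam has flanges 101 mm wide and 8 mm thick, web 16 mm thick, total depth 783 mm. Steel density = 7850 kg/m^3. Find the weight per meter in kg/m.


A_flanges = 2 * 101 * 8 = 1616 mm^2
A_web = (783 - 2 * 8) * 16 = 12272 mm^2
A_total = 1616 + 12272 = 13888 mm^2 = 0.013888 m^2
Weight = rho * A = 7850 * 0.013888 = 109.0208 kg/m

109.0208 kg/m


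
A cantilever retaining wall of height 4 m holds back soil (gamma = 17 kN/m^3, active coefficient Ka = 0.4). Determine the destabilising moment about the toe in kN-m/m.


Pa = 0.5 * Ka * gamma * H^2
= 0.5 * 0.4 * 17 * 4^2
= 54.4 kN/m
Arm = H / 3 = 4 / 3 = 1.3333 m
Mo = Pa * arm = Pa * H / 3 = 54.4 * 4 / 3 = 72.5333 kN-m/m

72.5333 kN-m/m


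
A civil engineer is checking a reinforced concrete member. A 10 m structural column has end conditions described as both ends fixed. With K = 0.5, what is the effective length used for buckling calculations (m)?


L_eff = K * L
= 0.5 * 10
= 5.0 m

5.0 m


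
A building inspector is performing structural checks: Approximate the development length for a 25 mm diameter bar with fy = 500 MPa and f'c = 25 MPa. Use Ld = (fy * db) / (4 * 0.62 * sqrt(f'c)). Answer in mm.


Ld = (fy * db) / (4 * 0.62 * sqrt(f'c))
= (500 * 25) / (4 * 0.62 * sqrt(25))
= 12500 / 12.4
= 1008.06 mm

1008.06 mm


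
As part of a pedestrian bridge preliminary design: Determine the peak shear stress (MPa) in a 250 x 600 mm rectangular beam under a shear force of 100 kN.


A = b * h = 250 * 600 = 150000 mm^2
V = 100 kN = 100000.0 N
tau_max = 1.5 * V / A = 1.5 * 100000.0 / 150000
= 1.0 MPa

1.0 MPa


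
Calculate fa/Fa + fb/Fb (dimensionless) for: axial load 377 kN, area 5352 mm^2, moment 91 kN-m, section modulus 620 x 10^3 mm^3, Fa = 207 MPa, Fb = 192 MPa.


f_a = P / A = 377000.0 / 5352 = 70.441 MPa
f_b = M / S = 91000000.0 / 620000.0 = 146.7742 MPa
Ratio = f_a / Fa + f_b / Fb
= 70.441 / 207 + 146.7742 / 192
= 1.1047 (dimensionless)

1.1047 (dimensionless)


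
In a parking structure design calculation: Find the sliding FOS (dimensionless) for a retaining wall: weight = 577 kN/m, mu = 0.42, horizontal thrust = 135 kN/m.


Resisting force = mu * W = 0.42 * 577 = 242.34 kN/m
FOS = Resisting / Driving = 242.34 / 135
= 1.7951 (dimensionless)

1.7951 (dimensionless)


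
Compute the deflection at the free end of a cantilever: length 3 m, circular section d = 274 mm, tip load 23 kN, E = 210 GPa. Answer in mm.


I = pi * d^4 / 64 = pi * 274^4 / 64 = 276676421.54 mm^4
L = 3000.0 mm, P = 23000.0 N, E = 210000.0 MPa
delta = P * L^3 / (3 * E * I)
= 23000.0 * 3000.0^3 / (3 * 210000.0 * 276676421.54)
= 3.5627 mm

3.5627 mm


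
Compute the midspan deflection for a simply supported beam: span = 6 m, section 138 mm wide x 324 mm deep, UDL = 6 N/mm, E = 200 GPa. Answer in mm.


I = 138 * 324^3 / 12 = 391140576.0 mm^4
L = 6000.0 mm, w = 6 N/mm, E = 200000.0 MPa
delta = 5 * w * L^4 / (384 * E * I)
= 5 * 6 * 6000.0^4 / (384 * 200000.0 * 391140576.0)
= 1.2943 mm

1.2943 mm


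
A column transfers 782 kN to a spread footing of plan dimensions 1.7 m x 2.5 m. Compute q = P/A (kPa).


A = 1.7 * 2.5 = 4.25 m^2
q = P / A = 782 / 4.25
= 184.0 kPa

184.0 kPa


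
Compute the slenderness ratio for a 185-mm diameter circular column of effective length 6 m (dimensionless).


Radius of gyration r = d / 4 = 185 / 4 = 46.25 mm
L_eff = 6000.0 mm
Slenderness ratio = L / r = 6000.0 / 46.25 = 129.73 (dimensionless)

129.73 (dimensionless)


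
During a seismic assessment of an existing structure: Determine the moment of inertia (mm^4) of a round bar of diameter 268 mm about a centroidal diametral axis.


r = d / 2 = 268 / 2 = 134.0 mm
I = pi * r^4 / 4 = pi * 134.0^4 / 4
= 253226454.78 mm^4

253226454.78 mm^4


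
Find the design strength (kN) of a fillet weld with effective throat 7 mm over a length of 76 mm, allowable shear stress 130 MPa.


Strength = throat * length * allowable stress
= 7 * 76 * 130 N
= 69160 N
= 69.16 kN

69.16 kN


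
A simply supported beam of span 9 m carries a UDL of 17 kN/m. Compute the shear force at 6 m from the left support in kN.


R_A = w * L / 2 = 17 * 9 / 2 = 76.5 kN
V(x) = R_A - w * x = 76.5 - 17 * 6
= -25.5 kN

-25.5 kN


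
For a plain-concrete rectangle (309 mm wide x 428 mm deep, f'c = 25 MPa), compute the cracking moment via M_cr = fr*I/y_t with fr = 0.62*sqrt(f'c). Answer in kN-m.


fr = 0.62 * sqrt(25) = 0.62 * 5.0 = 3.1 MPa
I = 309 * 428^3 / 12 = 2018870864.0 mm^4
y_t = 214.0 mm
M_cr = fr * I / y_t = 3.1 * 2018870864.0 / 214.0 N-mm
= 29.2453 kN-m

29.2453 kN-m


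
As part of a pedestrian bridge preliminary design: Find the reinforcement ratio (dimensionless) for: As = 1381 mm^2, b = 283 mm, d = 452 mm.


rho = As / (b * d)
= 1381 / (283 * 452)
= 1381 / 127916
= 0.010796 (dimensionless)

0.010796 (dimensionless)


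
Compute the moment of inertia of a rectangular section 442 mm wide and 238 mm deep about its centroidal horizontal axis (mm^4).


I = b * h^3 / 12
= 442 * 238^3 / 12
= 442 * 13481272 / 12
= 496560185.33 mm^4

496560185.33 mm^4


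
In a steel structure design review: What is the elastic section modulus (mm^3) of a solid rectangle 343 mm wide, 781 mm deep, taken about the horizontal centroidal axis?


S = b * h^2 / 6
= 343 * 781^2 / 6
= 343 * 609961 / 6
= 34869437.17 mm^3

34869437.17 mm^3


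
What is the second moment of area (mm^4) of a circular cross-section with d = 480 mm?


r = d / 2 = 480 / 2 = 240.0 mm
I = pi * r^4 / 4 = pi * 240.0^4 / 4
= 2605762610.59 mm^4

2605762610.59 mm^4


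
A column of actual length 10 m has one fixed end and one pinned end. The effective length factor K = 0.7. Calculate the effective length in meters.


L_eff = K * L
= 0.7 * 10
= 7.0 m

7.0 m


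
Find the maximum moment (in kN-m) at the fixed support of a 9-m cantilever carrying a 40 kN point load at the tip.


For a cantilever with a point load at the free end:
M_max = P * L = 40 * 9 = 360 kN-m

360 kN-m


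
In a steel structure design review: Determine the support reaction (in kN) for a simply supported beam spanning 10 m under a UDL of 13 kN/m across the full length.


Total load = w * L = 13 * 10 = 130 kN
By symmetry, each reaction R = total / 2 = 130 / 2 = 65.0 kN

65.0 kN


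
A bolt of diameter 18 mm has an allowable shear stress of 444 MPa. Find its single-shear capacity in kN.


A = pi * d^2 / 4 = pi * 18^2 / 4 = 254.469 mm^2
V = f_v * A / 1000 = 444 * 254.469 / 1000
= 112.9842 kN

112.9842 kN


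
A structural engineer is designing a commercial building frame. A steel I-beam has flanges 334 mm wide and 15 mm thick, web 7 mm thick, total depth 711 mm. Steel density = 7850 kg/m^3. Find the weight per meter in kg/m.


A_flanges = 2 * 334 * 15 = 10020 mm^2
A_web = (711 - 2 * 15) * 7 = 4767 mm^2
A_total = 10020 + 4767 = 14787 mm^2 = 0.014787 m^2
Weight = rho * A = 7850 * 0.014787 = 116.078 kg/m

116.078 kg/m


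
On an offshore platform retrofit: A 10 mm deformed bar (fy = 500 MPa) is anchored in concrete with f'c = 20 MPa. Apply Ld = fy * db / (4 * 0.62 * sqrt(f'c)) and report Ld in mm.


Ld = (fy * db) / (4 * 0.62 * sqrt(f'c))
= (500 * 10) / (4 * 0.62 * sqrt(20))
= 5000 / 11.0909
= 450.82 mm

450.82 mm


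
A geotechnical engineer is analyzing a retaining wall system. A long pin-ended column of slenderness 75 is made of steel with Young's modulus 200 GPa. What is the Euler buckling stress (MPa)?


sigma_cr = pi^2 * E / lambda^2
= 9.8696 * 200000.0 / 75^2
= 9.8696 * 200000.0 / 5625
= 350.9193 MPa

350.9193 MPa


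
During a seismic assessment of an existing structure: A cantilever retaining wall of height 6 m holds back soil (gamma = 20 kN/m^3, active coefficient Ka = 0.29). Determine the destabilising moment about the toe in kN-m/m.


Pa = 0.5 * Ka * gamma * H^2
= 0.5 * 0.29 * 20 * 6^2
= 104.4 kN/m
Arm = H / 3 = 6 / 3 = 2.0 m
Mo = Pa * arm = Pa * H / 3 = 104.4 * 6 / 3 = 208.8 kN-m/m

208.8 kN-m/m


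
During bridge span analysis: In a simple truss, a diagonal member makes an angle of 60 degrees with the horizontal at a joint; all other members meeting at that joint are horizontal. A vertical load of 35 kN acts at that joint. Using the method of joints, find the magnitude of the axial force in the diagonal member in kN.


At the joint, only the diagonal has a vertical component, so vertical equilibrium gives:
F * sin(60) = 35
F = 35 / sin(60)
= 35 / 0.866025
= 40.41 kN

40.41 kN


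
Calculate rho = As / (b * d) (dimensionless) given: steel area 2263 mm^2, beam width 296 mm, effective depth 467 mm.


rho = As / (b * d)
= 2263 / (296 * 467)
= 2263 / 138232
= 0.016371 (dimensionless)

0.016371 (dimensionless)


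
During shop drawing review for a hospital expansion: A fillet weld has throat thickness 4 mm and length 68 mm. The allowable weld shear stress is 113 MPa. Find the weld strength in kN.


Strength = throat * length * allowable stress
= 4 * 68 * 113 N
= 30736 N
= 30.74 kN

30.74 kN


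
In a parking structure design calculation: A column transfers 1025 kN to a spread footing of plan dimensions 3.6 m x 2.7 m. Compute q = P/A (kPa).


A = 3.6 * 2.7 = 9.72 m^2
q = P / A = 1025 / 9.72
= 105.4527 kPa

105.4527 kPa


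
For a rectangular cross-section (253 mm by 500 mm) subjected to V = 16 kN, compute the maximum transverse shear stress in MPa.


A = b * h = 253 * 500 = 126500 mm^2
V = 16 kN = 16000.0 N
tau_max = 1.5 * V / A = 1.5 * 16000.0 / 126500
= 0.1897 MPa

0.1897 MPa


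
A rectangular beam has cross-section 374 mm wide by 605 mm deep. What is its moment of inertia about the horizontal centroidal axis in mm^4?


I = b * h^3 / 12
= 374 * 605^3 / 12
= 374 * 221445125 / 12
= 6901706395.83 mm^4

6901706395.83 mm^4


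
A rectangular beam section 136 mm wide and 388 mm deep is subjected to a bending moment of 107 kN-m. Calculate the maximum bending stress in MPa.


I = b * h^3 / 12 = 136 * 388^3 / 12 = 661992149.33 mm^4
y = h / 2 = 388 / 2 = 194.0 mm
M = 107 kN-m = 107000000.0 N-mm
sigma = M * y / I = 107000000.0 * 194.0 / 661992149.33
= 31.36 MPa

31.36 MPa


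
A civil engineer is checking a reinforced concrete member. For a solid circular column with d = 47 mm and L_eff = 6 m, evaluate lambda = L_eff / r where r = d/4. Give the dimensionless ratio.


Radius of gyration r = d / 4 = 47 / 4 = 11.75 mm
L_eff = 6000.0 mm
Slenderness ratio = L / r = 6000.0 / 11.75 = 510.64 (dimensionless)

510.64 (dimensionless)


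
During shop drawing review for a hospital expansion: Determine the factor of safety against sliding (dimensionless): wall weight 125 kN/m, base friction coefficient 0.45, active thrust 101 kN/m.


Resisting force = mu * W = 0.45 * 125 = 56.25 kN/m
FOS = Resisting / Driving = 56.25 / 101
= 0.5569 (dimensionless)

0.5569 (dimensionless)


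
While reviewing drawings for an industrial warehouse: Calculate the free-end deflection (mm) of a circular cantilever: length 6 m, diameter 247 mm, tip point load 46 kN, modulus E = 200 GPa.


I = pi * d^4 / 64 = pi * 247^4 / 64 = 182708062.3 mm^4
L = 6000.0 mm, P = 46000.0 N, E = 200000.0 MPa
delta = P * L^3 / (3 * E * I)
= 46000.0 * 6000.0^3 / (3 * 200000.0 * 182708062.3)
= 90.6364 mm

90.6364 mm


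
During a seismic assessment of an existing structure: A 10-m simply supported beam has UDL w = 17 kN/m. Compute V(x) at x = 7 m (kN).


R_A = w * L / 2 = 17 * 10 / 2 = 85.0 kN
V(x) = R_A - w * x = 85.0 - 17 * 7
= -34.0 kN

-34.0 kN


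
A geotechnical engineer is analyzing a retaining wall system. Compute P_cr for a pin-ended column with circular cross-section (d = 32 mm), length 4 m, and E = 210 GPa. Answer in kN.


I = pi * d^4 / 64 = 51471.85 mm^4
L = 4000.0 mm
P_cr = pi^2 * E * I / L^2
= 9.8696 * 210000.0 * 51471.85 / 4000.0^2
= 6667.59 N = 6.6676 kN

6.6676 kN


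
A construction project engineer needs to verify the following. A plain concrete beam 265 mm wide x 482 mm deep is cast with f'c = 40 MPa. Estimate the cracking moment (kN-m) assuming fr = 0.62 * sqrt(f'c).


fr = 0.62 * sqrt(40) = 0.62 * 6.3246 = 3.9212 MPa
I = 265 * 482^3 / 12 = 2472895376.67 mm^4
y_t = 241.0 mm
M_cr = fr * I / y_t = 3.9212 * 2472895376.67 / 241.0 N-mm
= 40.2356 kN-m

40.2356 kN-m


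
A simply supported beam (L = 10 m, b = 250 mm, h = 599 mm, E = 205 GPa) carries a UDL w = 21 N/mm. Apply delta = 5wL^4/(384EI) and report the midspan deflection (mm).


I = 250 * 599^3 / 12 = 4477537479.17 mm^4
L = 10000.0 mm, w = 21 N/mm, E = 205000.0 MPa
delta = 5 * w * L^4 / (384 * E * I)
= 5 * 21 * 10000.0^4 / (384 * 205000.0 * 4477537479.17)
= 2.979 mm

2.979 mm


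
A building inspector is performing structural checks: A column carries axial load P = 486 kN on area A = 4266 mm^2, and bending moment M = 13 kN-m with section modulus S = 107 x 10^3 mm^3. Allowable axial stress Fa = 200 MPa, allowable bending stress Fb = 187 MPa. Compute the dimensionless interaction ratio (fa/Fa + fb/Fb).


f_a = P / A = 486000.0 / 4266 = 113.9241 MPa
f_b = M / S = 13000000.0 / 107000.0 = 121.4953 MPa
Ratio = f_a / Fa + f_b / Fb
= 113.9241 / 200 + 121.4953 / 187
= 1.2193 (dimensionless)

1.2193 (dimensionless)


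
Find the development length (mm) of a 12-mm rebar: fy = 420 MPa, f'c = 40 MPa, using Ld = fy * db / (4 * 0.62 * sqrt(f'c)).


Ld = (fy * db) / (4 * 0.62 * sqrt(f'c))
= (420 * 12) / (4 * 0.62 * sqrt(40))
= 5040 / 15.6849
= 321.33 mm

321.33 mm


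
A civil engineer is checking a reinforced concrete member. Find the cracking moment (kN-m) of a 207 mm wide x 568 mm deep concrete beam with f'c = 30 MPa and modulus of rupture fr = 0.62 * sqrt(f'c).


fr = 0.62 * sqrt(30) = 0.62 * 5.4772 = 3.3959 MPa
I = 207 * 568^3 / 12 = 3161069952.0 mm^4
y_t = 284.0 mm
M_cr = fr * I / y_t = 3.3959 * 3161069952.0 / 284.0 N-mm
= 37.7979 kN-m

37.7979 kN-m


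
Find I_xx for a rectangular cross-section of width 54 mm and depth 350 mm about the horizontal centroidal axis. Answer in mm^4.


I = b * h^3 / 12
= 54 * 350^3 / 12
= 54 * 42875000 / 12
= 192937500.0 mm^4

192937500.0 mm^4


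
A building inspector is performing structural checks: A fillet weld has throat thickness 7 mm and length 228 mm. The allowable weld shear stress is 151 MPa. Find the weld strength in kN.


Strength = throat * length * allowable stress
= 7 * 228 * 151 N
= 240996 N
= 241.0 kN

241.0 kN


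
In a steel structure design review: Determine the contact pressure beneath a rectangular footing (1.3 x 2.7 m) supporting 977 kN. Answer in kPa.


A = 1.3 * 2.7 = 3.51 m^2
q = P / A = 977 / 3.51
= 278.3476 kPa

278.3476 kPa


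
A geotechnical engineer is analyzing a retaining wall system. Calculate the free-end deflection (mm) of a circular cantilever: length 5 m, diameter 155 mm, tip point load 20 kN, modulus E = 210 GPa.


I = pi * d^4 / 64 = pi * 155^4 / 64 = 28333269.42 mm^4
L = 5000.0 mm, P = 20000.0 N, E = 210000.0 MPa
delta = P * L^3 / (3 * E * I)
= 20000.0 * 5000.0^3 / (3 * 210000.0 * 28333269.42)
= 140.0563 mm

140.0563 mm


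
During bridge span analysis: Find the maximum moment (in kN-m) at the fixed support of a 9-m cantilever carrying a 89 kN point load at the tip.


For a cantilever with a point load at the free end:
M_max = P * L = 89 * 9 = 801 kN-m

801 kN-m


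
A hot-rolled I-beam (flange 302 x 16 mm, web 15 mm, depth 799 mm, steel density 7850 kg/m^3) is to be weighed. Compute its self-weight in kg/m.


A_flanges = 2 * 302 * 16 = 9664 mm^2
A_web = (799 - 2 * 16) * 15 = 11505 mm^2
A_total = 9664 + 11505 = 21169 mm^2 = 0.021169 m^2
Weight = rho * A = 7850 * 0.021169 = 166.1766 kg/m

166.1766 kg/m


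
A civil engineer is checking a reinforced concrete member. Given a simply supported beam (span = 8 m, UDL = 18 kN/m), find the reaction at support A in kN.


Total load = w * L = 18 * 8 = 144 kN
By symmetry, each reaction R = total / 2 = 144 / 2 = 72.0 kN

72.0 kN


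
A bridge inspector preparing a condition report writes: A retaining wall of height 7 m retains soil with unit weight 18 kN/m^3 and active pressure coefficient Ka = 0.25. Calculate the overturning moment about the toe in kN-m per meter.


Pa = 0.5 * Ka * gamma * H^2
= 0.5 * 0.25 * 18 * 7^2
= 110.25 kN/m
Arm = H / 3 = 7 / 3 = 2.3333 m
Mo = Pa * arm = Pa * H / 3 = 110.25 * 7 / 3 = 257.25 kN-m/m

257.25 kN-m/m


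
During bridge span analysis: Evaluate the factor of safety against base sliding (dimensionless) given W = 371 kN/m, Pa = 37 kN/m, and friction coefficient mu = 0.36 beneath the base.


Resisting force = mu * W = 0.36 * 371 = 133.56 kN/m
FOS = Resisting / Driving = 133.56 / 37
= 3.6097 (dimensionless)

3.6097 (dimensionless)


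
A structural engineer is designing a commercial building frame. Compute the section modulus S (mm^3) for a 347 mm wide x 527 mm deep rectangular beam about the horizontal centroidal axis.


S = b * h^2 / 6
= 347 * 527^2 / 6
= 347 * 277729 / 6
= 16061993.83 mm^3

16061993.83 mm^3


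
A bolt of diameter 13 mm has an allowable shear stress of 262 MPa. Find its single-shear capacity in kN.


A = pi * d^2 / 4 = pi * 13^2 / 4 = 132.7323 mm^2
V = f_v * A / 1000 = 262 * 132.7323 / 1000
= 34.7759 kN

34.7759 kN


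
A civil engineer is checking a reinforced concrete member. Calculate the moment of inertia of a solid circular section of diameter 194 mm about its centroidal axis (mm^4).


r = d / 2 = 194 / 2 = 97.0 mm
I = pi * r^4 / 4 = pi * 97.0^4 / 4
= 69530734.7 mm^4

69530734.7 mm^4


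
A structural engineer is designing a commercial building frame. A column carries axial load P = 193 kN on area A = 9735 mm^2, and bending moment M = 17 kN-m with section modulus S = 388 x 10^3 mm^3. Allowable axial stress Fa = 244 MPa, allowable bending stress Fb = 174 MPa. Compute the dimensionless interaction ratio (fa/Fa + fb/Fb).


f_a = P / A = 193000.0 / 9735 = 19.8254 MPa
f_b = M / S = 17000000.0 / 388000.0 = 43.8144 MPa
Ratio = f_a / Fa + f_b / Fb
= 19.8254 / 244 + 43.8144 / 174
= 0.3331 (dimensionless)

0.3331 (dimensionless)


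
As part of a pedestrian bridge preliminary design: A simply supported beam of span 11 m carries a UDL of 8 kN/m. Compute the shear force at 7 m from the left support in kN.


R_A = w * L / 2 = 8 * 11 / 2 = 44.0 kN
V(x) = R_A - w * x = 44.0 - 8 * 7
= -12.0 kN

-12.0 kN


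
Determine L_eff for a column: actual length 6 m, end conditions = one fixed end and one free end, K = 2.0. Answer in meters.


L_eff = K * L
= 2.0 * 6
= 12.0 m

12.0 m


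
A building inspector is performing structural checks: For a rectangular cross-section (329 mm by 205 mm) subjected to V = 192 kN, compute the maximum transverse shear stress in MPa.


A = b * h = 329 * 205 = 67445 mm^2
V = 192 kN = 192000.0 N
tau_max = 1.5 * V / A = 1.5 * 192000.0 / 67445
= 4.2701 MPa

4.2701 MPa


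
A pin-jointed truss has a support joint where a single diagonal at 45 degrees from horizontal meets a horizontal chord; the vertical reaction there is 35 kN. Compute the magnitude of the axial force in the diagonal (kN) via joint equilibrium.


At the joint, only the diagonal has a vertical component, so vertical equilibrium gives:
F * sin(45) = 35
F = 35 / sin(45)
= 35 / 0.707107
= 49.5 kN

49.5 kN


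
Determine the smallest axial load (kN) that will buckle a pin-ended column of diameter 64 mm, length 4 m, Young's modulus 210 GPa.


I = pi * d^4 / 64 = 823549.66 mm^4
L = 4000.0 mm
P_cr = pi^2 * E * I / L^2
= 9.8696 * 210000.0 * 823549.66 / 4000.0^2
= 106681.44 N = 106.6814 kN

106.6814 kN


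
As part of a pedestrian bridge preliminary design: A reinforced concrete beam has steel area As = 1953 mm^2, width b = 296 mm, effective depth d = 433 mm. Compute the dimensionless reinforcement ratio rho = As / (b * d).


rho = As / (b * d)
= 1953 / (296 * 433)
= 1953 / 128168
= 0.015238 (dimensionless)

0.015238 (dimensionless)


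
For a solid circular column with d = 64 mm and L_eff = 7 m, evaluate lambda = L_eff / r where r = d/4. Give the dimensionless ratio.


Radius of gyration r = d / 4 = 64 / 4 = 16.0 mm
L_eff = 7000.0 mm
Slenderness ratio = L / r = 7000.0 / 16.0 = 437.5 (dimensionless)

437.5 (dimensionless)


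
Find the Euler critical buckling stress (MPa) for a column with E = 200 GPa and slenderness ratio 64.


sigma_cr = pi^2 * E / lambda^2
= 9.8696 * 200000.0 / 64^2
= 9.8696 * 200000.0 / 4096
= 481.9143 MPa

481.9143 MPa


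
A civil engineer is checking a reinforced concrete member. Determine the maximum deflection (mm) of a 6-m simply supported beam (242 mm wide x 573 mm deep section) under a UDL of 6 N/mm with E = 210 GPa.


I = 242 * 573^3 / 12 = 3794005759.5 mm^4
L = 6000.0 mm, w = 6 N/mm, E = 210000.0 MPa
delta = 5 * w * L^4 / (384 * E * I)
= 5 * 6 * 6000.0^4 / (384 * 210000.0 * 3794005759.5)
= 0.1271 mm

0.1271 mm


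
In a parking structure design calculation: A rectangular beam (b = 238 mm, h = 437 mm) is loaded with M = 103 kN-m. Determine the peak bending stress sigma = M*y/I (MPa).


I = b * h^3 / 12 = 238 * 437^3 / 12 = 1655160151.17 mm^4
y = h / 2 = 437 / 2 = 218.5 mm
M = 103 kN-m = 103000000.0 N-mm
sigma = M * y / I = 103000000.0 * 218.5 / 1655160151.17
= 13.6 MPa

13.6 MPa


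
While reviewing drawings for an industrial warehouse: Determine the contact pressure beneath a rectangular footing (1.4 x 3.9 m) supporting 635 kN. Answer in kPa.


A = 1.4 * 3.9 = 5.46 m^2
q = P / A = 635 / 5.46
= 116.3004 kPa

116.3004 kPa


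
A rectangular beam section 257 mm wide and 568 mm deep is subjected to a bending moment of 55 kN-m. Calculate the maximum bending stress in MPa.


I = b * h^3 / 12 = 257 * 568^3 / 12 = 3924613418.67 mm^4
y = h / 2 = 568 / 2 = 284.0 mm
M = 55 kN-m = 55000000.0 N-mm
sigma = M * y / I = 55000000.0 * 284.0 / 3924613418.67
= 3.98 MPa

3.98 MPa


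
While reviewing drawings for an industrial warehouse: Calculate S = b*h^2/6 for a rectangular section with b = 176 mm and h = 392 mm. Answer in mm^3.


S = b * h^2 / 6
= 176 * 392^2 / 6
= 176 * 153664 / 6
= 4507477.33 mm^3

4507477.33 mm^3


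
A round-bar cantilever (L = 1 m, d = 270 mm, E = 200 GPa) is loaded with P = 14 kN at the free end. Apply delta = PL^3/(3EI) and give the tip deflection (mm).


I = pi * d^4 / 64 = pi * 270^4 / 64 = 260870490.85 mm^4
L = 1000.0 mm, P = 14000.0 N, E = 200000.0 MPa
delta = P * L^3 / (3 * E * I)
= 14000.0 * 1000.0^3 / (3 * 200000.0 * 260870490.85)
= 0.0894 mm

0.0894 mm


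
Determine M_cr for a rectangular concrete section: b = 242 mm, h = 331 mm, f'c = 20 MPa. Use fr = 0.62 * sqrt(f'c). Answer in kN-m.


fr = 0.62 * sqrt(20) = 0.62 * 4.4721 = 2.7727 MPa
I = 242 * 331^3 / 12 = 731337935.17 mm^4
y_t = 165.5 mm
M_cr = fr * I / y_t = 2.7727 * 731337935.17 / 165.5 N-mm
= 12.2526 kN-m

12.2526 kN-m


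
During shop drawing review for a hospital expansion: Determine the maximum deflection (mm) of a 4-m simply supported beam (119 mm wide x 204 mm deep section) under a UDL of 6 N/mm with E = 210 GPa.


I = 119 * 204^3 / 12 = 84189168.0 mm^4
L = 4000.0 mm, w = 6 N/mm, E = 210000.0 MPa
delta = 5 * w * L^4 / (384 * E * I)
= 5 * 6 * 4000.0^4 / (384 * 210000.0 * 84189168.0)
= 1.1312 mm

1.1312 mm


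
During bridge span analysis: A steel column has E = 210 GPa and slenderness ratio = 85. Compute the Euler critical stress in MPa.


sigma_cr = pi^2 * E / lambda^2
= 9.8696 * 210000.0 / 85^2
= 9.8696 * 210000.0 / 7225
= 286.8674 MPa

286.8674 MPa


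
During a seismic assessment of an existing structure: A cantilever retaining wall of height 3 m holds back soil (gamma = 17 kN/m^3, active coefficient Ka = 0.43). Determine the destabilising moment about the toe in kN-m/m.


Pa = 0.5 * Ka * gamma * H^2
= 0.5 * 0.43 * 17 * 3^2
= 32.895 kN/m
Arm = H / 3 = 3 / 3 = 1.0 m
Mo = Pa * arm = Pa * H / 3 = 32.895 * 3 / 3 = 32.895 kN-m/m

32.895 kN-m/m


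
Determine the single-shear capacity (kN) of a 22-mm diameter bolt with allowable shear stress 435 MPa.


A = pi * d^2 / 4 = pi * 22^2 / 4 = 380.1327 mm^2
V = f_v * A / 1000 = 435 * 380.1327 / 1000
= 165.3577 kN

165.3577 kN


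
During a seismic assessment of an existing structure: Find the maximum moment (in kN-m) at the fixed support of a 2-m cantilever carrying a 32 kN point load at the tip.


For a cantilever with a point load at the free end:
M_max = P * L = 32 * 2 = 64 kN-m

64 kN-m


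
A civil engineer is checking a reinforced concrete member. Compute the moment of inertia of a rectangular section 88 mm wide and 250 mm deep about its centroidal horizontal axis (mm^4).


I = b * h^3 / 12
= 88 * 250^3 / 12
= 88 * 15625000 / 12
= 114583333.33 mm^4

114583333.33 mm^4


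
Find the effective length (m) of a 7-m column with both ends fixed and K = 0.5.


L_eff = K * L
= 0.5 * 7
= 3.5 m

3.5 m


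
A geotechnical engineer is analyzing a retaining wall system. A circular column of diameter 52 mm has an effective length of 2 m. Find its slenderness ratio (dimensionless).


Radius of gyration r = d / 4 = 52 / 4 = 13.0 mm
L_eff = 2000.0 mm
Slenderness ratio = L / r = 2000.0 / 13.0 = 153.85 (dimensionless)

153.85 (dimensionless)


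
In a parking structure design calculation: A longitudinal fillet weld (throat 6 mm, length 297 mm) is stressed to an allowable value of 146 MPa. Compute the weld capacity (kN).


Strength = throat * length * allowable stress
= 6 * 297 * 146 N
= 260172 N
= 260.17 kN

260.17 kN


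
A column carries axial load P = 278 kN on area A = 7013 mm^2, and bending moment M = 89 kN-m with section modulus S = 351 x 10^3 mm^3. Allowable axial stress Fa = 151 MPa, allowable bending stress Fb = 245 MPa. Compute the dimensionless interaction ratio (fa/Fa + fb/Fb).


f_a = P / A = 278000.0 / 7013 = 39.6407 MPa
f_b = M / S = 89000000.0 / 351000.0 = 253.5613 MPa
Ratio = f_a / Fa + f_b / Fb
= 39.6407 / 151 + 253.5613 / 245
= 1.2975 (dimensionless)

1.2975 (dimensionless)


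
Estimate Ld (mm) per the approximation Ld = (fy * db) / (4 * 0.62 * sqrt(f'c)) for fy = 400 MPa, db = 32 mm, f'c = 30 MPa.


Ld = (fy * db) / (4 * 0.62 * sqrt(f'c))
= (400 * 32) / (4 * 0.62 * sqrt(30))
= 12800 / 13.5835
= 942.32 mm

942.32 mm


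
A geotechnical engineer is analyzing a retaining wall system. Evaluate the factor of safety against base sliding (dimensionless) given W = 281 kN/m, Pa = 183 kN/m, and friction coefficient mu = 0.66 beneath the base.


Resisting force = mu * W = 0.66 * 281 = 185.46 kN/m
FOS = Resisting / Driving = 185.46 / 183
= 1.0134 (dimensionless)

1.0134 (dimensionless)


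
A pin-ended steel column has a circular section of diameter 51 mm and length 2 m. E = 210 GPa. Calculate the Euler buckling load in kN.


I = pi * d^4 / 64 = 332086.03 mm^4
L = 2000.0 mm
P_cr = pi^2 * E * I / L^2
= 9.8696 * 210000.0 * 332086.03 / 2000.0^2
= 172071.78 N = 172.0718 kN

172.0718 kN


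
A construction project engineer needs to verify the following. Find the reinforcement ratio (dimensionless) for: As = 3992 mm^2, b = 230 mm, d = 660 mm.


rho = As / (b * d)
= 3992 / (230 * 660)
= 3992 / 151800
= 0.026298 (dimensionless)

0.026298 (dimensionless)


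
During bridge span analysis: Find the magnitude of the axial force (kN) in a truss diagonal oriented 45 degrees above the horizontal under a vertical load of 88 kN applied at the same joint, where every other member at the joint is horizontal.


At the joint, only the diagonal has a vertical component, so vertical equilibrium gives:
F * sin(45) = 88
F = 88 / sin(45)
= 88 / 0.707107
= 124.45 kN

124.45 kN


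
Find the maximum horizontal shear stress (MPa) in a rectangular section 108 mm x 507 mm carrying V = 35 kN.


A = b * h = 108 * 507 = 54756 mm^2
V = 35 kN = 35000.0 N
tau_max = 1.5 * V / A = 1.5 * 35000.0 / 54756
= 0.9588 MPa

0.9588 MPa


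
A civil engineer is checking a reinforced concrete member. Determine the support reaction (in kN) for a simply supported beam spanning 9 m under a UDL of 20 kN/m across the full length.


Total load = w * L = 20 * 9 = 180 kN
By symmetry, each reaction R = total / 2 = 180 / 2 = 90.0 kN

90.0 kN


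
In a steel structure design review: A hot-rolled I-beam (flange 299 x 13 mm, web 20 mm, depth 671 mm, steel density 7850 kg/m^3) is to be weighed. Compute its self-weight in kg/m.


A_flanges = 2 * 299 * 13 = 7774 mm^2
A_web = (671 - 2 * 13) * 20 = 12900 mm^2
A_total = 7774 + 12900 = 20674 mm^2 = 0.020674 m^2
Weight = rho * A = 7850 * 0.020674 = 162.2909 kg/m

162.2909 kg/m


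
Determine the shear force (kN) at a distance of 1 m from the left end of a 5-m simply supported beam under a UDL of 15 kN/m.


R_A = w * L / 2 = 15 * 5 / 2 = 37.5 kN
V(x) = R_A - w * x = 37.5 - 15 * 1
= 22.5 kN

22.5 kN


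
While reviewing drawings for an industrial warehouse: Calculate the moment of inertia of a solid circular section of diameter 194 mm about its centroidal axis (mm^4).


r = d / 2 = 194 / 2 = 97.0 mm
I = pi * r^4 / 4 = pi * 97.0^4 / 4
= 69530734.7 mm^4

69530734.7 mm^4


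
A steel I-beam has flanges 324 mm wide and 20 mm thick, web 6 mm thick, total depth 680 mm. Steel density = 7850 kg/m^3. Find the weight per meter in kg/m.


A_flanges = 2 * 324 * 20 = 12960 mm^2
A_web = (680 - 2 * 20) * 6 = 3840 mm^2
A_total = 12960 + 3840 = 16800 mm^2 = 0.016800 m^2
Weight = rho * A = 7850 * 0.016800 = 131.88 kg/m

131.88 kg/m


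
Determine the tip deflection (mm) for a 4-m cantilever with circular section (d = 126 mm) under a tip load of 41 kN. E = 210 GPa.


I = pi * d^4 / 64 = pi * 126^4 / 64 = 12372346.64 mm^4
L = 4000.0 mm, P = 41000.0 N, E = 210000.0 MPa
delta = P * L^3 / (3 * E * I)
= 41000.0 * 4000.0^3 / (3 * 210000.0 * 12372346.64)
= 336.6443 mm

336.6443 mm


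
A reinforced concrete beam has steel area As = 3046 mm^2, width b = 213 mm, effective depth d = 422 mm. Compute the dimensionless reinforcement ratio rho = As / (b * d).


rho = As / (b * d)
= 3046 / (213 * 422)
= 3046 / 89886
= 0.033887 (dimensionless)

0.033887 (dimensionless)


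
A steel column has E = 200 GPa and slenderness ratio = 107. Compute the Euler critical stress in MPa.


sigma_cr = pi^2 * E / lambda^2
= 9.8696 * 200000.0 / 107^2
= 9.8696 * 200000.0 / 11449
= 172.4099 MPa

172.4099 MPa


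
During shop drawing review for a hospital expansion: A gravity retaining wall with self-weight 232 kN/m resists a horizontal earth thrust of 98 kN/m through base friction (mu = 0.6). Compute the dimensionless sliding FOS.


Resisting force = mu * W = 0.6 * 232 = 139.2 kN/m
FOS = Resisting / Driving = 139.2 / 98
= 1.4204 (dimensionless)

1.4204 (dimensionless)


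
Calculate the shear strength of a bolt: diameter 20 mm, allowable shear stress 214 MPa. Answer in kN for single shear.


A = pi * d^2 / 4 = pi * 20^2 / 4 = 314.1593 mm^2
V = f_v * A / 1000 = 214 * 314.1593 / 1000
= 67.2301 kN

67.2301 kN


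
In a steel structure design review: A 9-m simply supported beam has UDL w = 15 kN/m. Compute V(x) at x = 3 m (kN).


R_A = w * L / 2 = 15 * 9 / 2 = 67.5 kN
V(x) = R_A - w * x = 67.5 - 15 * 3
= 22.5 kN

22.5 kN


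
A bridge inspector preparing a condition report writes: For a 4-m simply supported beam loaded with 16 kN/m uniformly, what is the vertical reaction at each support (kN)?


Total load = w * L = 16 * 4 = 64 kN
By symmetry, each reaction R = total / 2 = 64 / 2 = 32.0 kN

32.0 kN


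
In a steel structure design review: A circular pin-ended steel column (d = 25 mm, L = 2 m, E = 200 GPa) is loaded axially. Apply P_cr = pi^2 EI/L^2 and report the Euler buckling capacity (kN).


I = pi * d^4 / 64 = 19174.76 mm^4
L = 2000.0 mm
P_cr = pi^2 * E * I / L^2
= 9.8696 * 200000.0 * 19174.76 / 2000.0^2
= 9462.36 N = 9.4624 kN

9.4624 kN


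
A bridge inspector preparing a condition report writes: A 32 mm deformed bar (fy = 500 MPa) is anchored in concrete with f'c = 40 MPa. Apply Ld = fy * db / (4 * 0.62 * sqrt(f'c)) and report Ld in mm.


Ld = (fy * db) / (4 * 0.62 * sqrt(f'c))
= (500 * 32) / (4 * 0.62 * sqrt(40))
= 16000 / 15.6849
= 1020.09 mm

1020.09 mm


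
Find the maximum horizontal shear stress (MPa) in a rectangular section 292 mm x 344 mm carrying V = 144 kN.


A = b * h = 292 * 344 = 100448 mm^2
V = 144 kN = 144000.0 N
tau_max = 1.5 * V / A = 1.5 * 144000.0 / 100448
= 2.1504 MPa

2.1504 MPa


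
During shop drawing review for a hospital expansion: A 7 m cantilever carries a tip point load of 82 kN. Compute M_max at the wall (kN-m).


For a cantilever with a point load at the free end:
M_max = P * L = 82 * 7 = 574 kN-m

574 kN-m


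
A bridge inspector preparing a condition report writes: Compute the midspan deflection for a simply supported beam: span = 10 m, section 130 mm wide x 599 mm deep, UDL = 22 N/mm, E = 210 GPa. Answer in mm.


I = 130 * 599^3 / 12 = 2328319489.17 mm^4
L = 10000.0 mm, w = 22 N/mm, E = 210000.0 MPa
delta = 5 * w * L^4 / (384 * E * I)
= 5 * 22 * 10000.0^4 / (384 * 210000.0 * 2328319489.17)
= 5.8587 mm

5.8587 mm


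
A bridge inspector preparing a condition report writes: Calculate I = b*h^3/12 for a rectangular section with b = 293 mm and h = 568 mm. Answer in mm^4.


I = b * h^3 / 12
= 293 * 568^3 / 12
= 293 * 183250432 / 12
= 4474364714.67 mm^4

4474364714.67 mm^4


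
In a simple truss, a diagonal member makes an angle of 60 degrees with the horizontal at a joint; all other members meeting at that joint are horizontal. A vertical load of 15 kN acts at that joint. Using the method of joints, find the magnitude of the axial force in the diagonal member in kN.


At the joint, only the diagonal has a vertical component, so vertical equilibrium gives:
F * sin(60) = 15
F = 15 / sin(60)
= 15 / 0.866025
= 17.32 kN

17.32 kN


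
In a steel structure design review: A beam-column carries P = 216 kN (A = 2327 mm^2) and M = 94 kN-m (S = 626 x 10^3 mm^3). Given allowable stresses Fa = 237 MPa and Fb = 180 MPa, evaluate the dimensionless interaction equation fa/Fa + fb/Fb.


f_a = P / A = 216000.0 / 2327 = 92.8234 MPa
f_b = M / S = 94000000.0 / 626000.0 = 150.1597 MPa
Ratio = f_a / Fa + f_b / Fb
= 92.8234 / 237 + 150.1597 / 180
= 1.2259 (dimensionless)

1.2259 (dimensionless)


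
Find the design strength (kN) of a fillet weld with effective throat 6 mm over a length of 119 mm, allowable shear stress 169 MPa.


Strength = throat * length * allowable stress
= 6 * 119 * 169 N
= 120666 N
= 120.67 kN

120.67 kN


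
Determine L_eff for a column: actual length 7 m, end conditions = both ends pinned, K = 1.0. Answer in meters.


L_eff = K * L
= 1.0 * 7
= 7.0 m

7.0 m


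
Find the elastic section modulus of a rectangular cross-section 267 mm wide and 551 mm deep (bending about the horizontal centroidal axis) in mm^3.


S = b * h^2 / 6
= 267 * 551^2 / 6
= 267 * 303601 / 6
= 13510244.5 mm^3

13510244.5 mm^3


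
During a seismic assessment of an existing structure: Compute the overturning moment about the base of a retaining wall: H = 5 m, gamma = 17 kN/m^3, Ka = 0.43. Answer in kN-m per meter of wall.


Pa = 0.5 * Ka * gamma * H^2
= 0.5 * 0.43 * 17 * 5^2
= 91.375 kN/m
Arm = H / 3 = 5 / 3 = 1.6667 m
Mo = Pa * arm = Pa * H / 3 = 91.375 * 5 / 3 = 152.2917 kN-m/m

152.2917 kN-m/m


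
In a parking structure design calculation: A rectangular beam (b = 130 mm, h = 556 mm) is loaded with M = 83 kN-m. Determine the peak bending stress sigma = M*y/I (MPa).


I = b * h^3 / 12 = 130 * 556^3 / 12 = 1862029173.33 mm^4
y = h / 2 = 556 / 2 = 278.0 mm
M = 83 kN-m = 83000000.0 N-mm
sigma = M * y / I = 83000000.0 * 278.0 / 1862029173.33
= 12.39 MPa

12.39 MPa


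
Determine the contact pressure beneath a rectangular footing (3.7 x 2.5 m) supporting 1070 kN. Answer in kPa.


A = 3.7 * 2.5 = 9.25 m^2
q = P / A = 1070 / 9.25
= 115.6757 kPa

115.6757 kPa


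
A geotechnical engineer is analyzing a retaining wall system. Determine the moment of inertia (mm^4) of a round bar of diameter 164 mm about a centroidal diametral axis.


r = d / 2 = 164 / 2 = 82.0 mm
I = pi * r^4 / 4 = pi * 82.0^4 / 4
= 35509559.99 mm^4

35509559.99 mm^4


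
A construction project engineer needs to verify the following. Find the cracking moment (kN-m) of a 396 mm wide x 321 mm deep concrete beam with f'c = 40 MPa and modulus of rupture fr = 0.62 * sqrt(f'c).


fr = 0.62 * sqrt(40) = 0.62 * 6.3246 = 3.9212 MPa
I = 396 * 321^3 / 12 = 1091513313.0 mm^4
y_t = 160.5 mm
M_cr = fr * I / y_t = 3.9212 * 1091513313.0 / 160.5 N-mm
= 26.6671 kN-m

26.6671 kN-m


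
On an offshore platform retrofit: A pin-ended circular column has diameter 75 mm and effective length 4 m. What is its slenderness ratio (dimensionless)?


Radius of gyration r = d / 4 = 75 / 4 = 18.75 mm
L_eff = 4000.0 mm
Slenderness ratio = L / r = 4000.0 / 18.75 = 213.33 (dimensionless)

213.33 (dimensionless)


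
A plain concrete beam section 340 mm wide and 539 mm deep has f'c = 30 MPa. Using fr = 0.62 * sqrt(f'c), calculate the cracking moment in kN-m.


fr = 0.62 * sqrt(30) = 0.62 * 5.4772 = 3.3959 MPa
I = 340 * 539^3 / 12 = 4436739871.67 mm^4
y_t = 269.5 mm
M_cr = fr * I / y_t = 3.3959 * 4436739871.67 / 269.5 N-mm
= 55.9059 kN-m

55.9059 kN-m


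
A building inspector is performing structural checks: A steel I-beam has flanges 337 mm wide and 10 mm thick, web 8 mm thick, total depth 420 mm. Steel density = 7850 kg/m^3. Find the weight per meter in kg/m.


A_flanges = 2 * 337 * 10 = 6740 mm^2
A_web = (420 - 2 * 10) * 8 = 3200 mm^2
A_total = 6740 + 3200 = 9940 mm^2 = 0.009940 m^2
Weight = rho * A = 7850 * 0.009940 = 78.029 kg/m

78.029 kg/m


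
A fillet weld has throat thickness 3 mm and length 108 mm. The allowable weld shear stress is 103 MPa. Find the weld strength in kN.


Strength = throat * length * allowable stress
= 3 * 108 * 103 N
= 33372 N
= 33.37 kN

33.37 kN
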